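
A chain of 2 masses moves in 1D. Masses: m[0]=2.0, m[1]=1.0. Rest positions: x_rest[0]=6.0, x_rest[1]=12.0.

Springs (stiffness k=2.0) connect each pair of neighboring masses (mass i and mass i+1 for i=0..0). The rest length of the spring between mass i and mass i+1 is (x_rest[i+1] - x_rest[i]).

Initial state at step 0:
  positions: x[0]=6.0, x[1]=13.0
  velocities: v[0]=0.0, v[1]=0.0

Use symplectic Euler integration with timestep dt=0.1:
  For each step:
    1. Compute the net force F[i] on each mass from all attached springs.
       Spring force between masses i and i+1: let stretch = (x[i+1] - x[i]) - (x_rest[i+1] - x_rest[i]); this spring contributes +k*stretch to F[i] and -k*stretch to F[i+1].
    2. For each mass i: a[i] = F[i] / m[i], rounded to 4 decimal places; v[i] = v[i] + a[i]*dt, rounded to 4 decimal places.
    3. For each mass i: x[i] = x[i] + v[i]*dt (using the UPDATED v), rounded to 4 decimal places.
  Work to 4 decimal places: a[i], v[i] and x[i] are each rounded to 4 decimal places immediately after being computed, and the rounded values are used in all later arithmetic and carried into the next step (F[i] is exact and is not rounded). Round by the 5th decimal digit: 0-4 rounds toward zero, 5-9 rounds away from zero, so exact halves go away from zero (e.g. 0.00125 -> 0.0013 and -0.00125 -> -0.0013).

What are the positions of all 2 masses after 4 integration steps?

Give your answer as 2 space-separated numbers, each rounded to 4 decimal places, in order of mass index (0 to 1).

Answer: 6.0956 12.8089

Derivation:
Step 0: x=[6.0000 13.0000] v=[0.0000 0.0000]
Step 1: x=[6.0100 12.9800] v=[0.1000 -0.2000]
Step 2: x=[6.0297 12.9406] v=[0.1970 -0.3940]
Step 3: x=[6.0585 12.8830] v=[0.2881 -0.5762]
Step 4: x=[6.0956 12.8089] v=[0.3706 -0.7411]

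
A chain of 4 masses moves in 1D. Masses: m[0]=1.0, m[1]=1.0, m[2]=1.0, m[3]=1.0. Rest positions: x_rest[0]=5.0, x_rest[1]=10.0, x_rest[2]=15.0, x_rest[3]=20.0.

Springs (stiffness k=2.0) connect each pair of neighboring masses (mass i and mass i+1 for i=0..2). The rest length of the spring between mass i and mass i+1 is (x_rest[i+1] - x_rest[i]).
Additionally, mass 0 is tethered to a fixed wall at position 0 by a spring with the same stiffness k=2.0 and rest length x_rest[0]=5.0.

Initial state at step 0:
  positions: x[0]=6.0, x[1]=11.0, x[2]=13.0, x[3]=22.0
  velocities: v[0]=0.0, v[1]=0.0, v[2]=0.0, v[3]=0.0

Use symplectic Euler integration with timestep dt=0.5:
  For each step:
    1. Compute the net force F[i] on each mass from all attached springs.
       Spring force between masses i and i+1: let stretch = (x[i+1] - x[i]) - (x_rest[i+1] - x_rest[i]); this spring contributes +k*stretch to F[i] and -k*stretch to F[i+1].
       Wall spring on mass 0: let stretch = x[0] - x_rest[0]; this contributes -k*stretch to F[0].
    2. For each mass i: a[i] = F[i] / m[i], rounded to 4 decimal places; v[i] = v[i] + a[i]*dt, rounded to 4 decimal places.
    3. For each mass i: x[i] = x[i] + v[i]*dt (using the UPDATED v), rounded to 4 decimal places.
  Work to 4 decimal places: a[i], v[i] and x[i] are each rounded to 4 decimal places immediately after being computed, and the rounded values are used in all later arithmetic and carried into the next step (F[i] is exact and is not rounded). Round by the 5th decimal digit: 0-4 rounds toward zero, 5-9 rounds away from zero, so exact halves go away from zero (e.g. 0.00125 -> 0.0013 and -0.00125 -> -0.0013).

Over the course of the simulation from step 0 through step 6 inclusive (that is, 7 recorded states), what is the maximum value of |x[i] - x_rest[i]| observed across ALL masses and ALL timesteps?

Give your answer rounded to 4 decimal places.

Step 0: x=[6.0000 11.0000 13.0000 22.0000] v=[0.0000 0.0000 0.0000 0.0000]
Step 1: x=[5.5000 9.5000 16.5000 20.0000] v=[-1.0000 -3.0000 7.0000 -4.0000]
Step 2: x=[4.2500 9.5000 18.2500 18.7500] v=[-2.5000 0.0000 3.5000 -2.5000]
Step 3: x=[3.5000 11.2500 15.8750 19.7500] v=[-1.5000 3.5000 -4.7500 2.0000]
Step 4: x=[4.8750 11.4375 13.1250 21.3125] v=[2.7500 0.3750 -5.5000 3.1250]
Step 5: x=[7.0938 9.1875 13.6250 21.2813] v=[4.4375 -4.5000 1.0000 -0.0625]
Step 6: x=[6.8125 8.1094 15.7344 19.9219] v=[-0.5626 -2.1562 4.2188 -2.7188]
Max displacement = 3.2500

Answer: 3.2500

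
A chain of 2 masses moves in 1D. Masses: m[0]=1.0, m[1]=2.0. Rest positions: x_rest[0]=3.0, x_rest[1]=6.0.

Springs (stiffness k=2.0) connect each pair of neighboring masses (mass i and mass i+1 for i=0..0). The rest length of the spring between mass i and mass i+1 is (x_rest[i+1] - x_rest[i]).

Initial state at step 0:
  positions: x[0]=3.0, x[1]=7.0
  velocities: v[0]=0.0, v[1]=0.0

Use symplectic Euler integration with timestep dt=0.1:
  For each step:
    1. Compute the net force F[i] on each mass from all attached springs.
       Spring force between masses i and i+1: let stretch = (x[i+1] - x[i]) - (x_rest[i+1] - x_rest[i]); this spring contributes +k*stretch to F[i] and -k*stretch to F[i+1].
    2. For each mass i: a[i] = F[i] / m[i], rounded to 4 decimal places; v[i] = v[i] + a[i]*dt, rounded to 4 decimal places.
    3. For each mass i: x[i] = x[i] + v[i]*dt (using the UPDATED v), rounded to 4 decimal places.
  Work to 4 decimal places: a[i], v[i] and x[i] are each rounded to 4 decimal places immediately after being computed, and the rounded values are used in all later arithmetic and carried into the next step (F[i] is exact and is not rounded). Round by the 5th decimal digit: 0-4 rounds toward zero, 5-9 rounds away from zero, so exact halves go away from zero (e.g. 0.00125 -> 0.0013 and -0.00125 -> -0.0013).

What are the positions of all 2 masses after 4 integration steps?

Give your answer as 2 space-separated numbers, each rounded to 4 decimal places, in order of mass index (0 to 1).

Step 0: x=[3.0000 7.0000] v=[0.0000 0.0000]
Step 1: x=[3.0200 6.9900] v=[0.2000 -0.1000]
Step 2: x=[3.0594 6.9703] v=[0.3940 -0.1970]
Step 3: x=[3.1170 6.9415] v=[0.5762 -0.2881]
Step 4: x=[3.1911 6.9044] v=[0.7411 -0.3706]

Answer: 3.1911 6.9044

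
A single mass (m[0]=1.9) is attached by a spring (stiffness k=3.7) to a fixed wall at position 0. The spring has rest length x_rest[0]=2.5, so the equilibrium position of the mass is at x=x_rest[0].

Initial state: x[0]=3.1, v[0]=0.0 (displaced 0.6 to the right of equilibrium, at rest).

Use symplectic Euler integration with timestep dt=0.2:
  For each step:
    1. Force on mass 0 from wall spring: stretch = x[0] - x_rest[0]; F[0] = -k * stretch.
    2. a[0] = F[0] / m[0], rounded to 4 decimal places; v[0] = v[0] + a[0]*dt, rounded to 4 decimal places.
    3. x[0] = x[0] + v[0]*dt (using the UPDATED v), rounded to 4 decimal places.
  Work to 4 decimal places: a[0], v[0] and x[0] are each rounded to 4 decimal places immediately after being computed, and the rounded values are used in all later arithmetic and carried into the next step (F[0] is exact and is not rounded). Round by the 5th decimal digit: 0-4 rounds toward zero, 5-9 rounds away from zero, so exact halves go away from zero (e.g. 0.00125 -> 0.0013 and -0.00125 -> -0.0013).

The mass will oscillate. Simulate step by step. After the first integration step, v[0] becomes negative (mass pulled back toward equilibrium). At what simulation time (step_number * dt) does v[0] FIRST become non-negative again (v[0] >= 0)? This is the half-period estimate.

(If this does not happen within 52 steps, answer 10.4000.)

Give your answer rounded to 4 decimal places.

Answer: 2.4000

Derivation:
Step 0: x=[3.1000] v=[0.0000]
Step 1: x=[3.0533] v=[-0.2337]
Step 2: x=[2.9635] v=[-0.4492]
Step 3: x=[2.8376] v=[-0.6297]
Step 4: x=[2.6854] v=[-0.7612]
Step 5: x=[2.5187] v=[-0.8334]
Step 6: x=[2.3506] v=[-0.8407]
Step 7: x=[2.1941] v=[-0.7825]
Step 8: x=[2.0614] v=[-0.6634]
Step 9: x=[1.9629] v=[-0.4926]
Step 10: x=[1.9062] v=[-0.2834]
Step 11: x=[1.8958] v=[-0.0521]
Step 12: x=[1.9324] v=[0.1832]
First v>=0 after going negative at step 12, time=2.4000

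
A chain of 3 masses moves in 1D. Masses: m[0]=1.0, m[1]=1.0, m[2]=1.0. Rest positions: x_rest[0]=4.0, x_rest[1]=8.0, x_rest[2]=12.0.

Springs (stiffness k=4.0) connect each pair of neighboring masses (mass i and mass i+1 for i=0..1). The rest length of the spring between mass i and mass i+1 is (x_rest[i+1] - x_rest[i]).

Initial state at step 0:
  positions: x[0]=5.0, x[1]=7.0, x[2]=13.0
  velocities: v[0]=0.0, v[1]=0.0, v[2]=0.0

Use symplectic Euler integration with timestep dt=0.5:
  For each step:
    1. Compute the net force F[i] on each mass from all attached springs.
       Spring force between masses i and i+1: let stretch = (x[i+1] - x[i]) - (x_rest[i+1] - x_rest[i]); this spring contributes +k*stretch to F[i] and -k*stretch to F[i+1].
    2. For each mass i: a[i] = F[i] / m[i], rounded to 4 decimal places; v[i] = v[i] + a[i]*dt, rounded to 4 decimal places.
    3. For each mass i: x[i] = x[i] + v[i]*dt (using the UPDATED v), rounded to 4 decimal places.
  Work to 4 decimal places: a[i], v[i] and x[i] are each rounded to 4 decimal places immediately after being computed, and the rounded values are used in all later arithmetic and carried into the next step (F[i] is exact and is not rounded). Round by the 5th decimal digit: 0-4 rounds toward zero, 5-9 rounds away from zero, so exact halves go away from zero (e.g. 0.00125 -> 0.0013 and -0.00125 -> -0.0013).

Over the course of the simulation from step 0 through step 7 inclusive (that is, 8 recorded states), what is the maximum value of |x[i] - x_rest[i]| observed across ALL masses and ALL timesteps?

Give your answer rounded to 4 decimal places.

Step 0: x=[5.0000 7.0000 13.0000] v=[0.0000 0.0000 0.0000]
Step 1: x=[3.0000 11.0000 11.0000] v=[-4.0000 8.0000 -4.0000]
Step 2: x=[5.0000 7.0000 13.0000] v=[4.0000 -8.0000 4.0000]
Step 3: x=[5.0000 7.0000 13.0000] v=[0.0000 0.0000 0.0000]
Step 4: x=[3.0000 11.0000 11.0000] v=[-4.0000 8.0000 -4.0000]
Step 5: x=[5.0000 7.0000 13.0000] v=[4.0000 -8.0000 4.0000]
Step 6: x=[5.0000 7.0000 13.0000] v=[0.0000 0.0000 0.0000]
Step 7: x=[3.0000 11.0000 11.0000] v=[-4.0000 8.0000 -4.0000]
Max displacement = 3.0000

Answer: 3.0000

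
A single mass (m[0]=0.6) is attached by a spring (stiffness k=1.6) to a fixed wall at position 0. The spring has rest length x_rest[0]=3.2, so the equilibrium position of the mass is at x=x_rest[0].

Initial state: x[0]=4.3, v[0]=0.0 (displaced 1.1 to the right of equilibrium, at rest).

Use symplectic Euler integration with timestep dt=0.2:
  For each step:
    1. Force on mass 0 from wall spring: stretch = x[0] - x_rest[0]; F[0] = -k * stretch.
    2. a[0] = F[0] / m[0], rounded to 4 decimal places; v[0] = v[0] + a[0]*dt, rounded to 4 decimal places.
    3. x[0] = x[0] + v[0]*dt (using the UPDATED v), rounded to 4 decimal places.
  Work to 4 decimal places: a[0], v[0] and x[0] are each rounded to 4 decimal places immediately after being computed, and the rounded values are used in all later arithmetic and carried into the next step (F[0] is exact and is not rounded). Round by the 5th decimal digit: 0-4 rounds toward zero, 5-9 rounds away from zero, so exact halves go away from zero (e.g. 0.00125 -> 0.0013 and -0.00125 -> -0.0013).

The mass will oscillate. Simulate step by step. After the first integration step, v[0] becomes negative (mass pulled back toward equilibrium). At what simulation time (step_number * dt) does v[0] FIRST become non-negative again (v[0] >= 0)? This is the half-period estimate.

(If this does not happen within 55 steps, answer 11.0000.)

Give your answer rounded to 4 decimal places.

Answer: 2.0000

Derivation:
Step 0: x=[4.3000] v=[0.0000]
Step 1: x=[4.1827] v=[-0.5867]
Step 2: x=[3.9605] v=[-1.1108]
Step 3: x=[3.6572] v=[-1.5164]
Step 4: x=[3.3052] v=[-1.7602]
Step 5: x=[2.9419] v=[-1.8163]
Step 6: x=[2.6062] v=[-1.6786]
Step 7: x=[2.3338] v=[-1.3619]
Step 8: x=[2.1538] v=[-0.8999]
Step 9: x=[2.0854] v=[-0.3419]
Step 10: x=[2.1359] v=[0.2526]
First v>=0 after going negative at step 10, time=2.0000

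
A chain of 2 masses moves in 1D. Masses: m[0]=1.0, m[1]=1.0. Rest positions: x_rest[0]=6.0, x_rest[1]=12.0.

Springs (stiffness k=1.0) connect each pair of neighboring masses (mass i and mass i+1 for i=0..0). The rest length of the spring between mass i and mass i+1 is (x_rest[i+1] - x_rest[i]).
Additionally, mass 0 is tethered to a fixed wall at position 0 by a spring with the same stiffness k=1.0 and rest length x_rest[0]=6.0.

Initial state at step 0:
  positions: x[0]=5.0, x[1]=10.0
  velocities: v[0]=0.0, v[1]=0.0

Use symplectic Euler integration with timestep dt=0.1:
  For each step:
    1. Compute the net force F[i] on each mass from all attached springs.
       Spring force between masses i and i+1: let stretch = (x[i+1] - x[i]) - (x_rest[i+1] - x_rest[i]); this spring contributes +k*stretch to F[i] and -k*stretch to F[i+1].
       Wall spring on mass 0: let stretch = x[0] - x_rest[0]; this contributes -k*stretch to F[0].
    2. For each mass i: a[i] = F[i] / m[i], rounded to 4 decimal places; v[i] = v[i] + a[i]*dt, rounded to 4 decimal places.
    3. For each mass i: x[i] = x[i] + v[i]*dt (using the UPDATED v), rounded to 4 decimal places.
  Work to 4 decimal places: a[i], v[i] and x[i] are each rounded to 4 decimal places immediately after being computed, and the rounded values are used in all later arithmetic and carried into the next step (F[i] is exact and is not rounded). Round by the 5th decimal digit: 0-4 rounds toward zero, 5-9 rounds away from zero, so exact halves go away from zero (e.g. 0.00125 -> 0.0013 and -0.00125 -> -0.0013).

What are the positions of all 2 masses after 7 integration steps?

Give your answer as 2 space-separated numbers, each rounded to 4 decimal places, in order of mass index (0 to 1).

Step 0: x=[5.0000 10.0000] v=[0.0000 0.0000]
Step 1: x=[5.0000 10.0100] v=[0.0000 0.1000]
Step 2: x=[5.0001 10.0299] v=[0.0010 0.1990]
Step 3: x=[5.0005 10.0595] v=[0.0040 0.2960]
Step 4: x=[5.0015 10.0985] v=[0.0099 0.3901]
Step 5: x=[5.0035 10.1465] v=[0.0195 0.4804]
Step 6: x=[5.0069 10.2031] v=[0.0335 0.5661]
Step 7: x=[5.0121 10.2678] v=[0.0524 0.6465]

Answer: 5.0121 10.2678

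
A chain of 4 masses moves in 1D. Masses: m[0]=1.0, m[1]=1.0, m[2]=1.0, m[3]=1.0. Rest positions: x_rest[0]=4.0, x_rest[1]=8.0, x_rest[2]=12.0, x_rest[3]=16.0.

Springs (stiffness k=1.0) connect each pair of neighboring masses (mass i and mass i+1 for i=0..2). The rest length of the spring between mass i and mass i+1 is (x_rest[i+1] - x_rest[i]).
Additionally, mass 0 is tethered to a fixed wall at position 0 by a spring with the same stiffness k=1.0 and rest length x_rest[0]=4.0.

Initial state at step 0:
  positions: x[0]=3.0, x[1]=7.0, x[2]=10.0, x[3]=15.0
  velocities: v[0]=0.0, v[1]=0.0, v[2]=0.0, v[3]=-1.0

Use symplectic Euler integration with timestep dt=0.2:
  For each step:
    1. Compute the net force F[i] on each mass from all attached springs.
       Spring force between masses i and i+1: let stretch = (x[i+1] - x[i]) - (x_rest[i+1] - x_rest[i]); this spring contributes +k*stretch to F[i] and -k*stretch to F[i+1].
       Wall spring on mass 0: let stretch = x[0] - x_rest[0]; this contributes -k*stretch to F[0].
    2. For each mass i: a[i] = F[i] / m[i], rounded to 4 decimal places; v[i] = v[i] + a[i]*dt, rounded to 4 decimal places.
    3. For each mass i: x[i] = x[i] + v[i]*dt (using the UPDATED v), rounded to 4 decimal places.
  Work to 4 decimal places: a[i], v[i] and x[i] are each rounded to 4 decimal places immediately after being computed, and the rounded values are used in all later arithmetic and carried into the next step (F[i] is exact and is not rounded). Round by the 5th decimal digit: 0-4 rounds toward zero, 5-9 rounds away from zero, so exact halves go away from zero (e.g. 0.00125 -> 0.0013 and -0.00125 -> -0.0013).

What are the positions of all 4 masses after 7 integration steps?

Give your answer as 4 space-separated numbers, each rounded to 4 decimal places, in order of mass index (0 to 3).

Step 0: x=[3.0000 7.0000 10.0000 15.0000] v=[0.0000 0.0000 0.0000 -1.0000]
Step 1: x=[3.0400 6.9600 10.0800 14.7600] v=[0.2000 -0.2000 0.4000 -1.2000]
Step 2: x=[3.1152 6.8880 10.2224 14.4928] v=[0.3760 -0.3600 0.7120 -1.3360]
Step 3: x=[3.2167 6.7985 10.4022 14.2148] v=[0.5075 -0.4477 0.8992 -1.3901]
Step 4: x=[3.3328 6.7098 10.5904 13.9443] v=[0.5805 -0.4433 0.9410 -1.3526]
Step 5: x=[3.4507 6.6413 10.7575 13.6996] v=[0.5893 -0.3426 0.8357 -1.2234]
Step 6: x=[3.5582 6.6098 10.8777 13.4972] v=[0.5373 -0.1575 0.6009 -1.0118]
Step 7: x=[3.6454 6.6270 10.9319 13.3501] v=[0.4360 0.0858 0.2712 -0.7357]

Answer: 3.6454 6.6270 10.9319 13.3501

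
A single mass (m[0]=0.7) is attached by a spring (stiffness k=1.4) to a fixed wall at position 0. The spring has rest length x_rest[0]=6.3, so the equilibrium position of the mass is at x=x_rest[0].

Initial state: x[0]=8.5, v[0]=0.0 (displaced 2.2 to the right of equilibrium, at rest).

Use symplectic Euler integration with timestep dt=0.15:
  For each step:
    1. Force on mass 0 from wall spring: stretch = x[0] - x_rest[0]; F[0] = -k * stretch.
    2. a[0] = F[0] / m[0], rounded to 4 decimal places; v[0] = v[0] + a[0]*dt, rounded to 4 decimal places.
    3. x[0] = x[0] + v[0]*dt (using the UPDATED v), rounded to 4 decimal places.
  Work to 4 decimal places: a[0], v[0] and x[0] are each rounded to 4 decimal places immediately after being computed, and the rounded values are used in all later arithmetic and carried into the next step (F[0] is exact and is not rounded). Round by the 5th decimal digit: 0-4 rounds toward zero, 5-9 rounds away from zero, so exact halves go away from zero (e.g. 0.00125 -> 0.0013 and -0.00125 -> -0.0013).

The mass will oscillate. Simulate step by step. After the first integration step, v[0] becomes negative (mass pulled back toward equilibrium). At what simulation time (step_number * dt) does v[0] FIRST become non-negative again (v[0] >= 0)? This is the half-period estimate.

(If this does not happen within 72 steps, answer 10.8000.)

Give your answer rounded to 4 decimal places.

Step 0: x=[8.5000] v=[0.0000]
Step 1: x=[8.4010] v=[-0.6600]
Step 2: x=[8.2075] v=[-1.2903]
Step 3: x=[7.9281] v=[-1.8626]
Step 4: x=[7.5755] v=[-2.3510]
Step 5: x=[7.1654] v=[-2.7337]
Step 6: x=[6.7164] v=[-2.9933]
Step 7: x=[6.2487] v=[-3.1182]
Step 8: x=[5.7833] v=[-3.1028]
Step 9: x=[5.3411] v=[-2.9478]
Step 10: x=[4.9421] v=[-2.6601]
Step 11: x=[4.6042] v=[-2.2527]
Step 12: x=[4.3426] v=[-1.7440]
Step 13: x=[4.1691] v=[-1.1568]
Step 14: x=[4.0915] v=[-0.5175]
Step 15: x=[4.1133] v=[0.1451]
First v>=0 after going negative at step 15, time=2.2500

Answer: 2.2500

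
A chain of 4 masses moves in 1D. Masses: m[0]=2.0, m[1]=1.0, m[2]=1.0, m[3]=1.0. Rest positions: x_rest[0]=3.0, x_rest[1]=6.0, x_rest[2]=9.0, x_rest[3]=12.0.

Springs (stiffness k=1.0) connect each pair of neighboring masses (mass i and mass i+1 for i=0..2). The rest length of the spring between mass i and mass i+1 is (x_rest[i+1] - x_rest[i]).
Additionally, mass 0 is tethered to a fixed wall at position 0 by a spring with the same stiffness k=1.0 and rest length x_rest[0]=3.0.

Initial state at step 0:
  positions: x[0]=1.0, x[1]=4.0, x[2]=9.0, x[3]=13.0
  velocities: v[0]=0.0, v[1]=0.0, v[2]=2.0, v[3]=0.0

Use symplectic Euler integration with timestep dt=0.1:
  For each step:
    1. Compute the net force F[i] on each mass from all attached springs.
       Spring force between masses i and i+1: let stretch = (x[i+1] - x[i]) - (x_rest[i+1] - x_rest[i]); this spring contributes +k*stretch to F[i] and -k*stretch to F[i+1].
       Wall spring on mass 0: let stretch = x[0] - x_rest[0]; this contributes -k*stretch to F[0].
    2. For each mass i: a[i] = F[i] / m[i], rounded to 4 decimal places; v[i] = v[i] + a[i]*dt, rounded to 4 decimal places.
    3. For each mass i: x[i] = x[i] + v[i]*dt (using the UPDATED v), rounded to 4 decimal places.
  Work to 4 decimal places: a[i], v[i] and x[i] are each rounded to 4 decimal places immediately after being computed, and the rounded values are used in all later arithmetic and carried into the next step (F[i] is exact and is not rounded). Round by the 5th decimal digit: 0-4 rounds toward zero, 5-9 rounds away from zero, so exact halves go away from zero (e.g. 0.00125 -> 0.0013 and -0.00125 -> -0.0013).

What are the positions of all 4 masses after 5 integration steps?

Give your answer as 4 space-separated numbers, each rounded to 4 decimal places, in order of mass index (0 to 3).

Step 0: x=[1.0000 4.0000 9.0000 13.0000] v=[0.0000 0.0000 2.0000 0.0000]
Step 1: x=[1.0100 4.0200 9.1900 12.9900] v=[0.1000 0.2000 1.9000 -0.1000]
Step 2: x=[1.0300 4.0616 9.3663 12.9720] v=[0.2000 0.4160 1.7630 -0.1800]
Step 3: x=[1.0600 4.1259 9.5256 12.9479] v=[0.3001 0.6433 1.5931 -0.2406]
Step 4: x=[1.1000 4.2136 9.6651 12.9196] v=[0.4004 0.8767 1.3954 -0.2828]
Step 5: x=[1.1501 4.3247 9.7827 12.8888] v=[0.5011 1.1105 1.1757 -0.3083]

Answer: 1.1501 4.3247 9.7827 12.8888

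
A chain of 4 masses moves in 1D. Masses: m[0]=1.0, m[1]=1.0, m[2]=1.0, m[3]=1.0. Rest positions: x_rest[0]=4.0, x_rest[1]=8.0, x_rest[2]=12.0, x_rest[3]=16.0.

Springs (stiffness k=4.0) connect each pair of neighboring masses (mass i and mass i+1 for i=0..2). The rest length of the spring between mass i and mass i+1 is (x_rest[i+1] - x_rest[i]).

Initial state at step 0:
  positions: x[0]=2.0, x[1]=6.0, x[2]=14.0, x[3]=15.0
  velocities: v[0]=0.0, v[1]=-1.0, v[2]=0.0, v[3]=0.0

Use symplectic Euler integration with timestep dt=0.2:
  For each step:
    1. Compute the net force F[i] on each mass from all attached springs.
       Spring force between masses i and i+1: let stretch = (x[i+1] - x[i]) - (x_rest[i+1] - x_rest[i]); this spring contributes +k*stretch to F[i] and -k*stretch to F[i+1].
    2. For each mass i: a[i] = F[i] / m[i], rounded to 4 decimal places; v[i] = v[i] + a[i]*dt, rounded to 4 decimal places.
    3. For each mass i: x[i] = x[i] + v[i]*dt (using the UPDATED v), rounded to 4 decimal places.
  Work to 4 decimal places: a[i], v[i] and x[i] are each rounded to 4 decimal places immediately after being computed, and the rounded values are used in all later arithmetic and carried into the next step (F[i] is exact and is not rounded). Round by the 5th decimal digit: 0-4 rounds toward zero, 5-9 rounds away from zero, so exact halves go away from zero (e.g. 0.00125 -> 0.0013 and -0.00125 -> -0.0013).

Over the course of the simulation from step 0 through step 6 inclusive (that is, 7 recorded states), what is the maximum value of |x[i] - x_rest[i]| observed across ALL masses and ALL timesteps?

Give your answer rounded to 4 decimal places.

Step 0: x=[2.0000 6.0000 14.0000 15.0000] v=[0.0000 -1.0000 0.0000 0.0000]
Step 1: x=[2.0000 6.4400 12.8800 15.4800] v=[0.0000 2.2000 -5.6000 2.4000]
Step 2: x=[2.0704 7.2000 11.1456 16.1840] v=[0.3520 3.8000 -8.6720 3.5200]
Step 3: x=[2.3215 7.7706 9.5860 16.7219] v=[1.2557 2.8528 -7.7978 2.6893]
Step 4: x=[2.8045 7.7598 8.8777 16.7580] v=[2.4150 -0.0542 -3.5414 0.1806]
Step 5: x=[3.4403 7.1350 9.2514 16.1733] v=[3.1792 -3.1241 1.8685 -2.9236]
Step 6: x=[4.0273 6.2577 10.3940 15.1211] v=[2.9350 -4.3867 5.7129 -5.2611]
Max displacement = 3.1223

Answer: 3.1223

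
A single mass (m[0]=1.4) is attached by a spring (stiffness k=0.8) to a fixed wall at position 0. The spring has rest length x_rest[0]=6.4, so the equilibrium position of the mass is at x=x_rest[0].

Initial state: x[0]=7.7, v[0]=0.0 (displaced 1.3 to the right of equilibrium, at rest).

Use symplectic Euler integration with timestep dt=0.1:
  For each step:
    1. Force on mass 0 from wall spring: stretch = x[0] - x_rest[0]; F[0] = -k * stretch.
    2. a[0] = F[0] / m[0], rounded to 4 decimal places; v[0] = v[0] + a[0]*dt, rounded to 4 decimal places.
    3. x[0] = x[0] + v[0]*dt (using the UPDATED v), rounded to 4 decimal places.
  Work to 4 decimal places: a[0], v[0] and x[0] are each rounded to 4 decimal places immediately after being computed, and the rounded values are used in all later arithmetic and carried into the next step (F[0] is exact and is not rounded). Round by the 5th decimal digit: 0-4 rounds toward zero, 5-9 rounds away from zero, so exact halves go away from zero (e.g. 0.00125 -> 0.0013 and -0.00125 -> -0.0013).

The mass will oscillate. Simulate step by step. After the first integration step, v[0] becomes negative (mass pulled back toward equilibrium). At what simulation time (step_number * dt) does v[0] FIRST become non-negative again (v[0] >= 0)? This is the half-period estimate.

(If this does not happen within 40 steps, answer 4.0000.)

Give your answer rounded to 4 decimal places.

Step 0: x=[7.7000] v=[0.0000]
Step 1: x=[7.6926] v=[-0.0743]
Step 2: x=[7.6778] v=[-0.1482]
Step 3: x=[7.6557] v=[-0.2212]
Step 4: x=[7.6264] v=[-0.2930]
Step 5: x=[7.5901] v=[-0.3631]
Step 6: x=[7.5470] v=[-0.4311]
Step 7: x=[7.4973] v=[-0.4966]
Step 8: x=[7.4414] v=[-0.5593]
Step 9: x=[7.3795] v=[-0.6188]
Step 10: x=[7.3120] v=[-0.6748]
Step 11: x=[7.2393] v=[-0.7269]
Step 12: x=[7.1618] v=[-0.7749]
Step 13: x=[7.0800] v=[-0.8184]
Step 14: x=[6.9943] v=[-0.8573]
Step 15: x=[6.9052] v=[-0.8913]
Step 16: x=[6.8132] v=[-0.9202]
Step 17: x=[6.7188] v=[-0.9438]
Step 18: x=[6.6226] v=[-0.9620]
Step 19: x=[6.5251] v=[-0.9747]
Step 20: x=[6.4269] v=[-0.9819]
Step 21: x=[6.3286] v=[-0.9834]
Step 22: x=[6.2307] v=[-0.9793]
Step 23: x=[6.1337] v=[-0.9696]
Step 24: x=[6.0383] v=[-0.9544]
Step 25: x=[5.9449] v=[-0.9337]
Step 26: x=[5.8541] v=[-0.9077]
Step 27: x=[5.7665] v=[-0.8765]
Step 28: x=[5.6825] v=[-0.8403]
Step 29: x=[5.6026] v=[-0.7993]
Step 30: x=[5.5272] v=[-0.7537]
Step 31: x=[5.4568] v=[-0.7038]
Step 32: x=[5.3918] v=[-0.6499]
Step 33: x=[5.3326] v=[-0.5923]
Step 34: x=[5.2795] v=[-0.5313]
Step 35: x=[5.2328] v=[-0.4673]
Step 36: x=[5.1927] v=[-0.4006]
Step 37: x=[5.1595] v=[-0.3316]
Step 38: x=[5.1334] v=[-0.2607]
Step 39: x=[5.1146] v=[-0.1883]
Step 40: x=[5.1031] v=[-0.1149]
v[0] did not become non-negative within 40 steps; using fallback time=4.0000

Answer: 4.0000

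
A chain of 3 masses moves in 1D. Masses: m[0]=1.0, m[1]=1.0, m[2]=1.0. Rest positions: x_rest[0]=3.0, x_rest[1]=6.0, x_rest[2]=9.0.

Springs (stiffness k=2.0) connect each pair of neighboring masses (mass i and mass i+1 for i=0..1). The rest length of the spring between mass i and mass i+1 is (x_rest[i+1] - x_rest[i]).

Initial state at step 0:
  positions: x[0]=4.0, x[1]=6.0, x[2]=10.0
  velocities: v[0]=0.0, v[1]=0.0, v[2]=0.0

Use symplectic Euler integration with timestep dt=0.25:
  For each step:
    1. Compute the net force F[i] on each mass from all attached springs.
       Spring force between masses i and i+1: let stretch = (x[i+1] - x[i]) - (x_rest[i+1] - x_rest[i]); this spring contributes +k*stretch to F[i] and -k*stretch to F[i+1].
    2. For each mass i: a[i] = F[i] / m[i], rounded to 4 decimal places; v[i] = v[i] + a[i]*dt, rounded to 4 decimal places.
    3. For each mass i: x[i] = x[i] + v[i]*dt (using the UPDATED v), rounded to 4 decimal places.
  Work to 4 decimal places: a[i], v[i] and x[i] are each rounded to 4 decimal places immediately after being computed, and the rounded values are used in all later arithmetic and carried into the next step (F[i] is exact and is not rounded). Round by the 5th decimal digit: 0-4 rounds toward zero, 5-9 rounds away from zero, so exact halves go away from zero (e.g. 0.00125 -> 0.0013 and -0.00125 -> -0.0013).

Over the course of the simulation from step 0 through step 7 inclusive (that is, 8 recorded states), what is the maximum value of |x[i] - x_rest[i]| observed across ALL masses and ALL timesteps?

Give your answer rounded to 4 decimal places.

Step 0: x=[4.0000 6.0000 10.0000] v=[0.0000 0.0000 0.0000]
Step 1: x=[3.8750 6.2500 9.8750] v=[-0.5000 1.0000 -0.5000]
Step 2: x=[3.6719 6.6563 9.6719] v=[-0.8125 1.6250 -0.8125]
Step 3: x=[3.4668 7.0665 9.4668] v=[-0.8203 1.6406 -0.8203]
Step 4: x=[3.3367 7.3267 9.3367] v=[-0.5205 1.0409 -0.5205]
Step 5: x=[3.3303 7.3394 9.3303] v=[-0.0255 0.0509 -0.0255]
Step 6: x=[3.4501 7.0999 9.4501] v=[0.4791 -0.9582 0.4791]
Step 7: x=[3.6511 6.6979 9.6511] v=[0.8040 -1.6080 0.8040]
Max displacement = 1.3394

Answer: 1.3394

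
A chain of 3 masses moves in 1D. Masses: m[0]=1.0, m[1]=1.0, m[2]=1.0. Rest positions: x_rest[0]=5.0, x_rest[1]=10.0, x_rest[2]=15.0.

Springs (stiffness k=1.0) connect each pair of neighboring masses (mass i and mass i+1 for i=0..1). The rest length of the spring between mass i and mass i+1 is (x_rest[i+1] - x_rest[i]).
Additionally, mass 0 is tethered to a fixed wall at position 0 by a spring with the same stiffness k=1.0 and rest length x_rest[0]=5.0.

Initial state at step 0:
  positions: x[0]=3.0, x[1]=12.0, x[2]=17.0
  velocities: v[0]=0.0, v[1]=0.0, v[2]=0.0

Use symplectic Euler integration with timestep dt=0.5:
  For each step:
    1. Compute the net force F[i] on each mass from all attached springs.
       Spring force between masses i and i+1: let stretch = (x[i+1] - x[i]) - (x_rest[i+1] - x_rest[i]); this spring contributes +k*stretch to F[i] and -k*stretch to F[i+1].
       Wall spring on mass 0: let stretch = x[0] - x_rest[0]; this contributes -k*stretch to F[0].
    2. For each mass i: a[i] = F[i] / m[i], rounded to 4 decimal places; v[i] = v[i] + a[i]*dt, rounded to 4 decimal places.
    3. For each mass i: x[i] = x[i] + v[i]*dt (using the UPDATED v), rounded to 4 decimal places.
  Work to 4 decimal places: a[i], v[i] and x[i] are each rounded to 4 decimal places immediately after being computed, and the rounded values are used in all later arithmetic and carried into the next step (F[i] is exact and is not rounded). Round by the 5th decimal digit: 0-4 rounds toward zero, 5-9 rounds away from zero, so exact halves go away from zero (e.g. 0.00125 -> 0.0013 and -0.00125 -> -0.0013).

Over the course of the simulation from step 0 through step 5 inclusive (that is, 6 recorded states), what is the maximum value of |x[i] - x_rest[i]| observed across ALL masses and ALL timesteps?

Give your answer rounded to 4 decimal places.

Step 0: x=[3.0000 12.0000 17.0000] v=[0.0000 0.0000 0.0000]
Step 1: x=[4.5000 11.0000 17.0000] v=[3.0000 -2.0000 0.0000]
Step 2: x=[6.5000 9.8750 16.7500] v=[4.0000 -2.2500 -0.5000]
Step 3: x=[7.7188 9.6250 16.0313] v=[2.4375 -0.5000 -1.4375]
Step 4: x=[7.4844 10.5001 14.9610] v=[-0.4688 1.7501 -2.1407]
Step 5: x=[6.1328 11.7365 14.0254] v=[-2.7032 2.4727 -1.8712]
Max displacement = 2.7188

Answer: 2.7188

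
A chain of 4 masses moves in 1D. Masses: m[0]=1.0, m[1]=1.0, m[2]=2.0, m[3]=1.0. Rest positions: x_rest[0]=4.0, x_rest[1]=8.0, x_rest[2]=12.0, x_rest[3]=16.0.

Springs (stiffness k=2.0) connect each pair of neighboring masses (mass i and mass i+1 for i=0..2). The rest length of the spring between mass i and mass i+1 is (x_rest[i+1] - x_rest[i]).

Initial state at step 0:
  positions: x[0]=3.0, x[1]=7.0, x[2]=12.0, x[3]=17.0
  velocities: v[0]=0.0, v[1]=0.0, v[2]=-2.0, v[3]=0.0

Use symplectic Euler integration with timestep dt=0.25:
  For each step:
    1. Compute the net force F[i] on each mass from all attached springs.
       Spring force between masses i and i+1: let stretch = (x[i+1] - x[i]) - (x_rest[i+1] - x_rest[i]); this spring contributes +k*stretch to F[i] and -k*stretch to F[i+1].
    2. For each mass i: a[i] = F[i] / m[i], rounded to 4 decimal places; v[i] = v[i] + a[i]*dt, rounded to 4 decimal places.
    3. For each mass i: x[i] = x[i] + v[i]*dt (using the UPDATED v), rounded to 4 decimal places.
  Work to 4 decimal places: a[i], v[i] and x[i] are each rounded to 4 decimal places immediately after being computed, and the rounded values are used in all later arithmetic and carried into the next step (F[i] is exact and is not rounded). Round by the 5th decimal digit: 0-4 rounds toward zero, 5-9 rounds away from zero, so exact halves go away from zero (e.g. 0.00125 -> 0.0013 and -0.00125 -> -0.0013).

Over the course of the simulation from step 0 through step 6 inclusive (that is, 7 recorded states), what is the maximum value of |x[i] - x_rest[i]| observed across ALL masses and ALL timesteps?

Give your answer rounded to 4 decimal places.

Answer: 2.1322

Derivation:
Step 0: x=[3.0000 7.0000 12.0000 17.0000] v=[0.0000 0.0000 -2.0000 0.0000]
Step 1: x=[3.0000 7.1250 11.5000 16.8750] v=[0.0000 0.5000 -2.0000 -0.5000]
Step 2: x=[3.0156 7.2813 11.0625 16.5781] v=[0.0625 0.6250 -1.7500 -1.1875]
Step 3: x=[3.0645 7.3770 10.7334 16.0918] v=[0.1954 0.3828 -1.3164 -1.9453]
Step 4: x=[3.1524 7.3532 10.5294 15.4357] v=[0.3517 -0.0953 -0.8159 -2.6245]
Step 5: x=[3.2654 7.2013 10.4336 14.6663] v=[0.4521 -0.6076 -0.3834 -3.0777]
Step 6: x=[3.3704 6.9615 10.4003 13.8678] v=[0.4201 -0.9594 -0.1333 -3.1941]
Max displacement = 2.1322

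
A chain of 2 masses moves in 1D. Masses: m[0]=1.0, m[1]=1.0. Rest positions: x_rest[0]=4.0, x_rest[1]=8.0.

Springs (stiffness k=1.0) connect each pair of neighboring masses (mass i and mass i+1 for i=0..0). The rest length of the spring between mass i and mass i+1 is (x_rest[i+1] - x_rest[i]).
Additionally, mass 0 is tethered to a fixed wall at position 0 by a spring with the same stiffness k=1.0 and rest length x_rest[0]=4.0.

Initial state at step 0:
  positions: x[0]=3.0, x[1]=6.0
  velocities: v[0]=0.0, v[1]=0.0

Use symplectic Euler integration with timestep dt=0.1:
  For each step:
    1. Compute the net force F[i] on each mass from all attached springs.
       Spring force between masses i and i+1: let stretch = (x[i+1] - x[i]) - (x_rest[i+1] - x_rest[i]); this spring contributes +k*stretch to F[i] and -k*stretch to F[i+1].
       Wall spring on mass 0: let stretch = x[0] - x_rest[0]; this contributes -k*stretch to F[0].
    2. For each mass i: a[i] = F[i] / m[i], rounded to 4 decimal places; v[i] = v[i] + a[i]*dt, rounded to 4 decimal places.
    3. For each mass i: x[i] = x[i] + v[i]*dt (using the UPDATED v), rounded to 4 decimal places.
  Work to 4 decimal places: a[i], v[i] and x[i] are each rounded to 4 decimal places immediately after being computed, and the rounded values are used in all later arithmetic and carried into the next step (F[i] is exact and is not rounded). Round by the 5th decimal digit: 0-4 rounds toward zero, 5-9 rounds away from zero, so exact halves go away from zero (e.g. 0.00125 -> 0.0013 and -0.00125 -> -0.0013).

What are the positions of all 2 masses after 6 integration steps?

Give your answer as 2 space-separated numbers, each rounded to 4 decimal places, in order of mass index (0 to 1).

Answer: 3.0069 6.2031

Derivation:
Step 0: x=[3.0000 6.0000] v=[0.0000 0.0000]
Step 1: x=[3.0000 6.0100] v=[0.0000 0.1000]
Step 2: x=[3.0001 6.0299] v=[0.0010 0.1990]
Step 3: x=[3.0005 6.0595] v=[0.0040 0.2960]
Step 4: x=[3.0015 6.0985] v=[0.0099 0.3901]
Step 5: x=[3.0035 6.1465] v=[0.0195 0.4804]
Step 6: x=[3.0069 6.2031] v=[0.0335 0.5661]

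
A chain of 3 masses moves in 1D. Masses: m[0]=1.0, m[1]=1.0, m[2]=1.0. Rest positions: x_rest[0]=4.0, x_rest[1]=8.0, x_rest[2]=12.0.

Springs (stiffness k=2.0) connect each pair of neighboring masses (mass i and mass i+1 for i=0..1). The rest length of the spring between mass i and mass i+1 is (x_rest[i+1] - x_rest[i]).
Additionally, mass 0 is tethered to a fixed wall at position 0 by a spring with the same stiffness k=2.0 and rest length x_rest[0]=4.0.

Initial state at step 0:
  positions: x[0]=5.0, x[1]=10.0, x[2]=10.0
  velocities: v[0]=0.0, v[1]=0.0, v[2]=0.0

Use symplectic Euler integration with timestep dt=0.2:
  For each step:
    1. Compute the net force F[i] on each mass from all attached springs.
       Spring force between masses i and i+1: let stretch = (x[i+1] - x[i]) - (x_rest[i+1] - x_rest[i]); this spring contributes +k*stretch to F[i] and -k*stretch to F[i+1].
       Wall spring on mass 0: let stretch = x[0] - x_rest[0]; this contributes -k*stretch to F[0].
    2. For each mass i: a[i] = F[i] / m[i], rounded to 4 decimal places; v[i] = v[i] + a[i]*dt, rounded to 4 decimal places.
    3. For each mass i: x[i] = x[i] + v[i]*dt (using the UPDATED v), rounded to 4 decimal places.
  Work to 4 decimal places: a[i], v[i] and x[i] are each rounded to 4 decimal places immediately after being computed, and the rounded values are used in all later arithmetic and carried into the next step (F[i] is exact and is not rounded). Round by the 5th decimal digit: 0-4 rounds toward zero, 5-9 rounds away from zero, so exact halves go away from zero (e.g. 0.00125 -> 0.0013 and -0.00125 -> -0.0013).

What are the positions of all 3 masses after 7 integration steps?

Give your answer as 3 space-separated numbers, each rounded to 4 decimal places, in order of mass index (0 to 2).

Step 0: x=[5.0000 10.0000 10.0000] v=[0.0000 0.0000 0.0000]
Step 1: x=[5.0000 9.6000 10.3200] v=[0.0000 -2.0000 1.6000]
Step 2: x=[4.9680 8.8896 10.9024] v=[-0.1600 -3.5520 2.9120]
Step 3: x=[4.8523 8.0265 11.6438] v=[-0.5786 -4.3155 3.7069]
Step 4: x=[4.6023 7.1988 12.4158] v=[-1.2498 -4.1383 3.8600]
Step 5: x=[4.1919 6.5808 13.0904] v=[-2.0521 -3.0901 3.3732]
Step 6: x=[3.6372 6.2924 13.5643] v=[-2.7733 -1.4418 2.3694]
Step 7: x=[3.0040 6.3734 13.7764] v=[-3.1661 0.4049 1.0606]

Answer: 3.0040 6.3734 13.7764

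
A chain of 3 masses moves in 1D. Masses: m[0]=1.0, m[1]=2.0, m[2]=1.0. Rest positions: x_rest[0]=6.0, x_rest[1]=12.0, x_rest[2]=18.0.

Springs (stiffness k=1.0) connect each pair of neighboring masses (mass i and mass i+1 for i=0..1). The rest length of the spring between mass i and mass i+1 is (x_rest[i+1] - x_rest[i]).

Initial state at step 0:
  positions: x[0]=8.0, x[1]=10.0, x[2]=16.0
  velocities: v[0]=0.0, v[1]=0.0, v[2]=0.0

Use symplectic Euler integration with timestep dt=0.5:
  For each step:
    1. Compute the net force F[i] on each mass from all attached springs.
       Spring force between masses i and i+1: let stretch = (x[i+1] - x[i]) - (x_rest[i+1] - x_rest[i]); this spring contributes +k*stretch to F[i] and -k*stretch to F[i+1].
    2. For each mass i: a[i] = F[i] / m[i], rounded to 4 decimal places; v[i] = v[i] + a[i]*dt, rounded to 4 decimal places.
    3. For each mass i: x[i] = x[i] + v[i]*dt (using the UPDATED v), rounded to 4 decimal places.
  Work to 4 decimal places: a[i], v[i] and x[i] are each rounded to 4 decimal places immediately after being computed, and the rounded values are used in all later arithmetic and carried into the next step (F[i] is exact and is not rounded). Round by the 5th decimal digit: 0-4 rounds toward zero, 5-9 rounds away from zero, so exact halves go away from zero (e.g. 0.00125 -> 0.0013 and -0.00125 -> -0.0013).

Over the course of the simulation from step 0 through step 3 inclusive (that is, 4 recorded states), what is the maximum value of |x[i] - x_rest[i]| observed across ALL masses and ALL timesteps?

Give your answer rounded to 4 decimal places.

Answer: 2.2812

Derivation:
Step 0: x=[8.0000 10.0000 16.0000] v=[0.0000 0.0000 0.0000]
Step 1: x=[7.0000 10.5000 16.0000] v=[-2.0000 1.0000 0.0000]
Step 2: x=[5.3750 11.2500 16.1250] v=[-3.2500 1.5000 0.2500]
Step 3: x=[3.7188 11.8750 16.5313] v=[-3.3125 1.2500 0.8125]
Max displacement = 2.2812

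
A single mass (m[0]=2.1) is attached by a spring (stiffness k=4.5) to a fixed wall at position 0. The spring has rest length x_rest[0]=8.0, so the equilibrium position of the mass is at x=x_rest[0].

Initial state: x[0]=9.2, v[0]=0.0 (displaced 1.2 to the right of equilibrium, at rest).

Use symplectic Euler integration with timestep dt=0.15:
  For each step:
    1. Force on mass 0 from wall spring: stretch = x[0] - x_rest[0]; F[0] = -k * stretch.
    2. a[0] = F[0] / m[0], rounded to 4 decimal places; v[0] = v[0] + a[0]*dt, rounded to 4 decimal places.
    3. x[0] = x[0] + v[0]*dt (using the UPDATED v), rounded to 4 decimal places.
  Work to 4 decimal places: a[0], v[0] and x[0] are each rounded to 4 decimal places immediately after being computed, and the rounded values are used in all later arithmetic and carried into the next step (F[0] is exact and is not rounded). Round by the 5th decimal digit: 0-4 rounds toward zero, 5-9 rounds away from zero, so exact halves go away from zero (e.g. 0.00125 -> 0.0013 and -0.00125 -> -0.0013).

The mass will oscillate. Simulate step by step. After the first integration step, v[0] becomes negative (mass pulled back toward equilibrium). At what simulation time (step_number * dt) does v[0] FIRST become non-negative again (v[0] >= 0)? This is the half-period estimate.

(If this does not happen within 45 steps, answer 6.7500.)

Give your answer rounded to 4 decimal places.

Step 0: x=[9.2000] v=[0.0000]
Step 1: x=[9.1421] v=[-0.3857]
Step 2: x=[9.0292] v=[-0.7528]
Step 3: x=[8.8667] v=[-1.0836]
Step 4: x=[8.6624] v=[-1.3622]
Step 5: x=[8.4261] v=[-1.5751]
Step 6: x=[8.1693] v=[-1.7121]
Step 7: x=[7.9043] v=[-1.7665]
Step 8: x=[7.6439] v=[-1.7357]
Step 9: x=[7.4007] v=[-1.6212]
Step 10: x=[7.1864] v=[-1.4286]
Step 11: x=[7.0113] v=[-1.1671]
Step 12: x=[6.8839] v=[-0.8493]
Step 13: x=[6.8103] v=[-0.4906]
Step 14: x=[6.7941] v=[-0.1082]
Step 15: x=[6.8360] v=[0.2794]
First v>=0 after going negative at step 15, time=2.2500

Answer: 2.2500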